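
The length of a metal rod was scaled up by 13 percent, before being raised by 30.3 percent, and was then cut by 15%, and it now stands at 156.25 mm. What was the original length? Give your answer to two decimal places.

124.85 mm

The overall multiplier applied was 1.13 × 1.303 × 0.85 = 1.2515315.
So the original length was 156.25 ÷ 1.2515315 ≈ 124.85 mm.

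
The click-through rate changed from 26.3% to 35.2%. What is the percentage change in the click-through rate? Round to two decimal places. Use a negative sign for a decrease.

33.84%

The change is 35.2 − 26.3 = 8.9 percentage points.
Relative to the original 26.3%, that is 8.9 ÷ 26.3 ≈ 33.84%.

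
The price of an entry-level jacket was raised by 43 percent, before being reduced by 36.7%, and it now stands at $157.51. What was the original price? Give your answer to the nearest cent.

$174.01

The overall multiplier applied was 1.43 × 0.633 = 0.90519.
So the original price was $157.51 ÷ 0.90519 ≈ $174.01.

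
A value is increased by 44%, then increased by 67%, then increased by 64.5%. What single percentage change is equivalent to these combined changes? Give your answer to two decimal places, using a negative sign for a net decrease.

A 44% increase multiplies by 1.44.
Then a 67% increase: 1.44 × 1.67 = 2.4048.
Then a 64.5% increase: 2.4048 × 1.645 = 3.955896.
Overall factor 3.955896, i.e. 295.59%.

295.59%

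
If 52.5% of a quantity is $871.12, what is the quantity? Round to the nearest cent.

$871.12 ÷ 0.525 ≈ $1,659.28.

$1,659.28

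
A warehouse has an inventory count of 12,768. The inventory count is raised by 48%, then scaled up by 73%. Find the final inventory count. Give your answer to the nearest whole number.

32,691

After the 48% increase: 12,768 × 1.48 = 18896.64.
After the 73% increase: 18896.64 × 1.73 = 32691.1872 ≈ 32,691.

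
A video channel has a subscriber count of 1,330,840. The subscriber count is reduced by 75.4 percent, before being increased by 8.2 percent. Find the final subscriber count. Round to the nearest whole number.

75.4% decrease: 1,330,840 × 0.246 = 327386.64.
After the 8.2% increase: 327386.64 × 1.082 = 354232.34448 ≈ 354,232.

354,232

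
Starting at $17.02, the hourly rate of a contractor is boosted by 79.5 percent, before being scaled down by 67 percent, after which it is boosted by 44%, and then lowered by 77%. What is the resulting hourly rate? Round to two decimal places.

Apply the 79.5% increase: $17.02 × 1.795 = $30.5509.
After the 67% decrease: $30.5509 × 0.33 = $10.081797.
Apply the 44% increase: $10.081797 × 1.44 = $14.51778768.
77% decrease: $14.51778768 × 0.23 = $3.3390911664 ≈ $3.34.

$3.34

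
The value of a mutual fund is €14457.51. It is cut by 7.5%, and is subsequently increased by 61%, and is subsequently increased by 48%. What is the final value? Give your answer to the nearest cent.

Apply the 7.5% decrease: €14457.51 × 0.925 = €13373.19675.
61% increase: €13373.19675 × 1.61 = €21530.8467675.
Apply the 48% increase: €21530.8467675 × 1.48 = €31865.6532159 ≈ €31865.65.

€31865.65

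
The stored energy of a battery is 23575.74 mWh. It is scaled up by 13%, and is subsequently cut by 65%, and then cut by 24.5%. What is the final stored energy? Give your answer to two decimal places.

Each change multiplies by a factor: 1.13 × 0.35 × 0.755 = 0.2986025.
23575.74 × 0.2986025 = 7039.77490335 ≈ 7039.77.

7039.77 mWh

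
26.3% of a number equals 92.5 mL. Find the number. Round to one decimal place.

92.5 mL ÷ 0.263 ≈ 351.7 mL.

351.7 mL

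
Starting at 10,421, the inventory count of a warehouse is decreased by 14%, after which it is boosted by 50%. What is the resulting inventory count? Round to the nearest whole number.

Apply the 14% decrease: 10,421 × 0.86 = 8962.06.
Apply the 50% increase: 8962.06 × 1.5 = 13443.09 ≈ 13,443.

13,443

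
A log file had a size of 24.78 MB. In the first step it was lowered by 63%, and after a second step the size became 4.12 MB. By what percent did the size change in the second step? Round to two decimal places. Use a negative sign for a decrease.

After the first step: 24.78 × 0.37 = 9.1686.
Second-step multiplier: 4.12 ÷ 9.1686 ≈ 0.44936.
That is a change of -55.06%.

-55.06%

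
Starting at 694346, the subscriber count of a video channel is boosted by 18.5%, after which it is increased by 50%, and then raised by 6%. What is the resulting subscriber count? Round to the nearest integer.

18.5% increase: 694346 × 1.185 = 822800.01.
Apply the 50% increase: 822800.01 × 1.5 = 1234200.015.
After the 6% increase: 1234200.015 × 1.06 = 1308252.0159 ≈ 1308252.

1308252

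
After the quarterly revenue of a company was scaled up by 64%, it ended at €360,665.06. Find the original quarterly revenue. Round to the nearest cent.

€219,917.72

The overall multiplier applied was 1.64.
So the original quarterly revenue was €360,665.06 ÷ 1.64 ≈ €219,917.72.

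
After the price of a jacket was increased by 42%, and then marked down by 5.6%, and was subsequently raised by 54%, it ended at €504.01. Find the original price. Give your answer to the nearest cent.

Undoing the 54% increase: €504.01 ÷ 1.54 ≈ €327.279221.
Undoing the 5.6% decrease: €327.279221 ÷ 0.944 ≈ €346.69409.
Undoing the 42% increase: €346.69409 ÷ 1.42 ≈ €244.15.

€244.15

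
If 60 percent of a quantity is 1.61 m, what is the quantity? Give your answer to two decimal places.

2.68 m

1.61 m ÷ 0.6 ≈ 2.68 m.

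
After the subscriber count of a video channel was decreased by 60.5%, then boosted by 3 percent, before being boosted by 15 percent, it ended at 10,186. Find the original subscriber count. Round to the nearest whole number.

Undoing the 15% increase: 10,186 ÷ 1.15 ≈ 8857.391304.
Undoing the 3% increase: 8857.391304 ÷ 1.03 ≈ 8599.409033.
Undoing the 60.5% decrease: 8599.409033 ÷ 0.395 ≈ 21,771.

21,771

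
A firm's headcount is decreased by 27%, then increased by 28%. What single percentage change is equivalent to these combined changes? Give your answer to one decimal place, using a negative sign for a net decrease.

A 27% decrease multiplies by 0.73.
Then a 28% increase: 0.73 × 1.28 = 0.9344.
Overall factor 0.9344, i.e. -6.6%.

-6.6%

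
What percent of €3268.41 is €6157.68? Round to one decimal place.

188.4%

€6157.68 ÷ €3268.41 ≈ 188.4%.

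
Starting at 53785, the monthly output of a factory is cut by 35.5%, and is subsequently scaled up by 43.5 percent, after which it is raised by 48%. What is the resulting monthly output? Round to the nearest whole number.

Each change multiplies by a factor: 0.645 × 1.435 × 1.48 = 1.369851.
53785 × 1.369851 = 73677.436035 ≈ 73677.

73677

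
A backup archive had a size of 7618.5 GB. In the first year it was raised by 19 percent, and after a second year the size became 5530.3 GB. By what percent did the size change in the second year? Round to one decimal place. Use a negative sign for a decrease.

-39.0%

After the first year: 7618.5 × 1.19 = 9066.015.
Second-year multiplier: 5530.3 ÷ 9066.015 ≈ 0.61.
That is a change of -39.0%.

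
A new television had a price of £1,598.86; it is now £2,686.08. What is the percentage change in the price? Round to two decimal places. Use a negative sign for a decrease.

68.00%

Change: £2,686.08 − £1,598.86 = £1,087.22.
Relative to the original: £1,087.22 ÷ £1,598.86 ≈ 68.00%.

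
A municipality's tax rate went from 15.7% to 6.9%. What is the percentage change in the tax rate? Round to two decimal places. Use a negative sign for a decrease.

-56.05%

The change is 6.9 − 15.7 = -8.8 percentage points.
Relative to the original 15.7%, that is -8.8 ÷ 15.7 ≈ -56.05%.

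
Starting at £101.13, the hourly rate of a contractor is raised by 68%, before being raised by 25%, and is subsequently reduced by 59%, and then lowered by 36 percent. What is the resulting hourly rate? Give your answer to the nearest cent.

£55.73

After the 68% increase: £101.13 × 1.68 = £169.8984.
After the 25% increase: £169.8984 × 1.25 = £212.373.
Apply the 59% decrease: £212.373 × 0.41 = £87.07293.
Apply the 36% decrease: £87.07293 × 0.64 = £55.7266752 ≈ £55.73.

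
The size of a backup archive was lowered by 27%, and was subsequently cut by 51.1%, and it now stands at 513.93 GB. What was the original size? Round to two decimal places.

1439.70 GB

The overall multiplier applied was 0.73 × 0.489 = 0.35697.
So the original size was 513.93 ÷ 0.35697 ≈ 1439.70 GB.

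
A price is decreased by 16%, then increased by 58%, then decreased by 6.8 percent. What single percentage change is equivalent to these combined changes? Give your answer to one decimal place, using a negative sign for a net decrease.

23.7%

A 16% decrease multiplies by 0.84.
Then a 58% increase: 0.84 × 1.58 = 1.3272.
Then a 6.8% decrease: 1.3272 × 0.932 = 1.2369504.
Overall factor 1.2369504, i.e. 23.7%.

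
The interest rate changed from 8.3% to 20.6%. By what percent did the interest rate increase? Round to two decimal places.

The change is 20.6 − 8.3 = 12.3 percentage points.
Relative to the original 8.3%, that is 12.3 ÷ 8.3 ≈ 148.19%.
So the interest rate rose by 148.19%.

148.19%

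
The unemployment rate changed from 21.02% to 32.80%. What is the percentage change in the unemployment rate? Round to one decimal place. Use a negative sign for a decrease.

The change is 32.80 − 21.02 = 11.78 percentage points.
Relative to the original 21.02%, that is 11.78 ÷ 21.02 ≈ 56.0%.

56.0%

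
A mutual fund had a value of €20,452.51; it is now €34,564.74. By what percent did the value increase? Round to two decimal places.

69.00%

Change: €34,564.74 − €20,452.51 = €14,112.23.
Relative to the original: €14,112.23 ÷ €20,452.51 ≈ 69.00%.
So the value increased by 69.00%.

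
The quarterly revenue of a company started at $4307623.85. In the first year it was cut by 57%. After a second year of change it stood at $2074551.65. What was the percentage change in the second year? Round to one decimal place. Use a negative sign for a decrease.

After the first year: $4307623.85 × 0.43 = $1852278.2555.
Second-year multiplier: $2074551.65 ÷ $1852278.2555 ≈ 1.12.
That is a change of 12.0%.

12.0%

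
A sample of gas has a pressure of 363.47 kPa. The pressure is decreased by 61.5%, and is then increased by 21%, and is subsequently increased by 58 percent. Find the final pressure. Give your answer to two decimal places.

Apply the 61.5% decrease: 363.47 × 0.385 = 139.93595.
After the 21% increase: 139.93595 × 1.21 = 169.3224995.
Apply the 58% increase: 169.3224995 × 1.58 = 267.52954921 ≈ 267.53.

267.53 kPa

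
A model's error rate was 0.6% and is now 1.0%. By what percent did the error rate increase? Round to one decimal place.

The change is 1.0 − 0.6 = 0.4 percentage points.
Relative to the original 0.6%, that is 0.4 ÷ 0.6 ≈ 66.7%.
So the error rate rose by 66.7%.

66.7%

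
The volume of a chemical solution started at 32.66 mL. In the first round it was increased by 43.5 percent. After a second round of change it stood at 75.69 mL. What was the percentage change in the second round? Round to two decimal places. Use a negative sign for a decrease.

After the first round: 32.66 × 1.435 = 46.8671.
Second-round multiplier: 75.69 ÷ 46.8671 ≈ 1.614992.
That is a change of 61.50%.

61.50%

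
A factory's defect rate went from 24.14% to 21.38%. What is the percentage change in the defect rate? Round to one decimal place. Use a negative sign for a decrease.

-11.4%

The change is 21.38 − 24.14 = -2.76 percentage points.
Relative to the original 24.14%, that is -2.76 ÷ 24.14 ≈ -11.4%.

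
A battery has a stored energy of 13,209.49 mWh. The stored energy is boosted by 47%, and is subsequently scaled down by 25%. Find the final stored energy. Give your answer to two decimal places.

14,563.46 mWh

Each change multiplies by a factor: 1.47 × 0.75 = 1.1025.
13,209.49 × 1.1025 = 14563.462725 ≈ 14,563.46.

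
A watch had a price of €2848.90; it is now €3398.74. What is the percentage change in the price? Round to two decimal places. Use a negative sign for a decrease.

19.30%

Change: €3398.74 − €2848.90 = €549.84.
Relative to the original: €549.84 ÷ €2848.90 ≈ 19.30%.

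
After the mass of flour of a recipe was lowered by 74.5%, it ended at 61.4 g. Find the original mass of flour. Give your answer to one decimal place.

The overall multiplier applied was 0.255.
So the original mass of flour was 61.4 ÷ 0.255 ≈ 240.8 g.

240.8 g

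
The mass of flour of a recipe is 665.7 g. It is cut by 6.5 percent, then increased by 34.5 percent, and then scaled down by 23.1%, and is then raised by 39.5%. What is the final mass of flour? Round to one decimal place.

898.1 g

6.5% decrease: 665.7 × 0.935 = 622.4295.
Apply the 34.5% increase: 622.4295 × 1.345 = 837.1676775.
Apply the 23.1% decrease: 837.1676775 × 0.769 = 643.7819439975.
After the 39.5% increase: 643.7819439975 × 1.395 = 898.0758118765125 ≈ 898.1.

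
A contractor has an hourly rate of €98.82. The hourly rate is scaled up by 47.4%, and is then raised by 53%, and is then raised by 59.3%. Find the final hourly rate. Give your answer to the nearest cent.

Each change multiplies by a factor: 1.474 × 1.53 × 1.593 = 3.59256546.
€98.82 × 3.59256546 = €355.0173187572 ≈ €355.02.

€355.02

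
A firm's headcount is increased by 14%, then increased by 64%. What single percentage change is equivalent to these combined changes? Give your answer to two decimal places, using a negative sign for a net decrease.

86.96%

The combined multiplier is 1.14 × 1.64 = 1.8696.
That corresponds to an increase of 86.96%.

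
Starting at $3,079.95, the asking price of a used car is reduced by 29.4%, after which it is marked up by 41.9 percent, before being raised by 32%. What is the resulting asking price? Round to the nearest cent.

$4,072.91

Each change multiplies by a factor: 0.706 × 1.419 × 1.32 = 1.32239448.
$3,079.95 × 1.32239448 = $4072.908878676 ≈ $4,072.91.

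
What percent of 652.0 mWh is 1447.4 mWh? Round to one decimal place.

222.0%

1447.4 mWh ÷ 652.0 mWh ≈ 222.0%.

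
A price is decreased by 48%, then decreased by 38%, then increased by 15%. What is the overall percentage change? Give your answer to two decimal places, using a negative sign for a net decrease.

-62.92%

The combined multiplier is 0.52 × 0.62 × 1.15 = 0.37076.
That corresponds to a decrease of 62.92%.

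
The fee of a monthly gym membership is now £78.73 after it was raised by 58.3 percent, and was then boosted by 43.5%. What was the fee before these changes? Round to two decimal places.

Undoing the 43.5% increase: £78.73 ÷ 1.435 ≈ £54.864111.
Undoing the 58.3% increase: £54.864111 ÷ 1.583 ≈ £34.66.

£34.66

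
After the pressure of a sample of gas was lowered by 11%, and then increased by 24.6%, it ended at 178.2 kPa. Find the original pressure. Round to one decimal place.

Undoing the 24.6% increase: 178.2 ÷ 1.246 ≈ 143.017657.
Undoing the 11% decrease: 143.017657 ÷ 0.89 ≈ 160.7 kPa.

160.7 kPa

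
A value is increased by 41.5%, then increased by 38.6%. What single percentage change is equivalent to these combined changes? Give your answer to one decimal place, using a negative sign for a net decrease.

96.1%

A 41.5% increase multiplies by 1.415.
Then a 38.6% increase: 1.415 × 1.386 = 1.96119.
Overall factor 1.96119, i.e. 96.1%.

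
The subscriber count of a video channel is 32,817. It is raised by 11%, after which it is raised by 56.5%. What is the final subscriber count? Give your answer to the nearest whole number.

57,008

Apply the 11% increase: 32,817 × 1.11 = 36426.87.
Apply the 56.5% increase: 36426.87 × 1.565 = 57008.05155 ≈ 57,008.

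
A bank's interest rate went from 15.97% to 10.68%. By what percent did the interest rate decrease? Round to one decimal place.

The change is 10.68 − 15.97 = -5.29 percentage points.
Relative to the original 15.97%, that is -5.29 ÷ 15.97 ≈ -33.1%.
So the interest rate fell by 33.1%.

33.1%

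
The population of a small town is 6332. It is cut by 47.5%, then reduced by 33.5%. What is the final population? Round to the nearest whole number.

2211

47.5% decrease: 6332 × 0.525 = 3324.3.
Apply the 33.5% decrease: 3324.3 × 0.665 = 2210.6595 ≈ 2211.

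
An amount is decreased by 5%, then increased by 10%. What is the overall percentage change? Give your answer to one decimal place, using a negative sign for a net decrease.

4.5%

A 5% decrease multiplies by 0.95.
Then a 10% increase: 0.95 × 1.1 = 1.045.
Overall factor 1.045, i.e. 4.5%.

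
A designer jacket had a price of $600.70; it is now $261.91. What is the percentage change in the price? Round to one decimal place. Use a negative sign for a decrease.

-56.4%

Change: $261.91 − $600.70 = -$338.79.
Relative to the original: -$338.79 ÷ $600.70 ≈ -56.4%.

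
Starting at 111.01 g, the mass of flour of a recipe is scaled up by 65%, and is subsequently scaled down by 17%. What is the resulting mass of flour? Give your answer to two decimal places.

65% increase: 111.01 × 1.65 = 183.1665.
Apply the 17% decrease: 183.1665 × 0.83 = 152.028195 ≈ 152.03.

152.03 g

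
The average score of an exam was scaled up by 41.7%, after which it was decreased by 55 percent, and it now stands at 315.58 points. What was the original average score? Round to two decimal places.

494.91 points

Undoing the 55% decrease: 315.58 ÷ 0.45 ≈ 701.288889.
Undoing the 41.7% increase: 701.288889 ÷ 1.417 ≈ 494.91 points.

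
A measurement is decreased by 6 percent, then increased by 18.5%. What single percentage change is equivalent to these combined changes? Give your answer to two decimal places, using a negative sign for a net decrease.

A 6% decrease multiplies by 0.94.
Then an 18.5% increase: 0.94 × 1.185 = 1.1139.
Overall factor 1.1139, i.e. 11.39%.

11.39%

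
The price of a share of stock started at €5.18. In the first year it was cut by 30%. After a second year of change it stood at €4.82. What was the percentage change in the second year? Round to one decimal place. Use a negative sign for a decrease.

32.9%

After the first year: €5.18 × 0.7 = €3.626.
Second-year multiplier: €4.82 ÷ €3.626 ≈ 1.32929.
That is a change of 32.9%.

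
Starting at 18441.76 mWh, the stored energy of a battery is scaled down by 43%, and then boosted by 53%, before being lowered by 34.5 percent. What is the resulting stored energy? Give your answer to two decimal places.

Each change multiplies by a factor: 0.57 × 1.53 × 0.655 = 0.5712255.
18441.76 × 0.5712255 = 10534.40357688 ≈ 10534.40.

10534.40 mWh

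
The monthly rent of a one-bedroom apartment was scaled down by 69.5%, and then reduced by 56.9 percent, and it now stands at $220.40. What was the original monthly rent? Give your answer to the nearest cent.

The overall multiplier applied was 0.305 × 0.431 = 0.131455.
So the original monthly rent was $220.40 ÷ 0.131455 ≈ $1676.62.

$1676.62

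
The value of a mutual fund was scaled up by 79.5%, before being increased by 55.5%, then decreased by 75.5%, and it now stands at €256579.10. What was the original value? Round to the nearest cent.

Undoing the 75.5% decrease: €256579.10 ÷ 0.245 ≈ €1047261.632653.
Undoing the 55.5% increase: €1047261.632653 ÷ 1.555 ≈ €673480.149616.
Undoing the 79.5% increase: €673480.149616 ÷ 1.795 ≈ €375197.85.

€375197.85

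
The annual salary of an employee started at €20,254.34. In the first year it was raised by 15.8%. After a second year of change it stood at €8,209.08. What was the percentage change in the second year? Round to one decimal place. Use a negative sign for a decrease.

After the first year: €20,254.34 × 1.158 = €23454.52572.
Second-year multiplier: €8,209.08 ÷ €23454.52572 ≈ 0.35.
That is a change of -65.0%.

-65.0%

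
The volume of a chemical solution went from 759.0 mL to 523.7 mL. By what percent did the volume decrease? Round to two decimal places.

31.00%

Change: 523.7 − 759.0 = -235.3.
Relative to the original: -235.3 ÷ 759.0 ≈ -31.00%.
So the volume decreased by 31.00%.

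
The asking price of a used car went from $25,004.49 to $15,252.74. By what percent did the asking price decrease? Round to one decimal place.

39.0%

Change: $15,252.74 − $25,004.49 = -$9,751.75.
Relative to the original: -$9,751.75 ÷ $25,004.49 ≈ -39.0%.
So the asking price decreased by 39.0%.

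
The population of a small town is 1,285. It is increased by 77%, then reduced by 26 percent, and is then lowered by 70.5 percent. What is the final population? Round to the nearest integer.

After the 77% increase: 1,285 × 1.77 = 2274.45.
26% decrease: 2274.45 × 0.74 = 1683.093.
Apply the 70.5% decrease: 1683.093 × 0.295 = 496.512435 ≈ 497.

497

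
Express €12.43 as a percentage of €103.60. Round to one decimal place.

€12.43 ÷ €103.60 ≈ 12.0%.

12.0%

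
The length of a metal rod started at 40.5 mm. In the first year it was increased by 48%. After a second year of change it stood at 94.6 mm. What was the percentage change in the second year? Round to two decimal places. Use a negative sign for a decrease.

57.82%

After the first year: 40.5 × 1.48 = 59.94.
Second-year multiplier: 94.6 ÷ 59.94 ≈ 1.578245.
That is a change of 57.82%.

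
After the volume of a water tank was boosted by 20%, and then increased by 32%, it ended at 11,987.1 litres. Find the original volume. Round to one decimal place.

The overall multiplier applied was 1.2 × 1.32 = 1.584.
So the original volume was 11,987.1 ÷ 1.584 ≈ 7,567.6 litres.

7,567.6 litres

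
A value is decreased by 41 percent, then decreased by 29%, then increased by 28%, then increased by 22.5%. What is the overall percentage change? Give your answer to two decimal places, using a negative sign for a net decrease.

-34.32%

The combined multiplier is 0.59 × 0.71 × 1.28 × 1.225 = 0.6568352.
That corresponds to a decrease of 34.32%.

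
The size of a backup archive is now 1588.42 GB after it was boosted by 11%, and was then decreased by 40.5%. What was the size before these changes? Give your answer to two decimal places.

2405.06 GB

The overall multiplier applied was 1.11 × 0.595 = 0.66045.
So the original size was 1588.42 ÷ 0.66045 ≈ 2405.06 GB.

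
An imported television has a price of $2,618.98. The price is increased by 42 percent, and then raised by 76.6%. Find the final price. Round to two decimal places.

Each change multiplies by a factor: 1.42 × 1.766 = 2.50772.
$2,618.98 × 2.50772 = $6567.6685256 ≈ $6,567.67.

$6,567.67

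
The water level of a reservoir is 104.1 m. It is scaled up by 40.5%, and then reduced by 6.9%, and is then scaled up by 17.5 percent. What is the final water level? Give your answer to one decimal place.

160.0 m

After the 40.5% increase: 104.1 × 1.405 = 146.2605.
After the 6.9% decrease: 146.2605 × 0.931 = 136.1685255.
After the 17.5% increase: 136.1685255 × 1.175 = 159.9980174625 ≈ 160.0.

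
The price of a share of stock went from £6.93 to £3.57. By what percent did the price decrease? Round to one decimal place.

Change: £3.57 − £6.93 = -£3.36.
Relative to the original: -£3.36 ÷ £6.93 ≈ -48.5%.
So the price decreased by 48.5%.

48.5%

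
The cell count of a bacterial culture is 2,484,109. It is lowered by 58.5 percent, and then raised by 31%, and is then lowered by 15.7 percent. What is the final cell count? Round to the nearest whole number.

1,138,460

Each change multiplies by a factor: 0.415 × 1.31 × 0.843 = 0.45829695.
2,484,109 × 0.45829695 = 1138459.57816755 ≈ 1,138,460.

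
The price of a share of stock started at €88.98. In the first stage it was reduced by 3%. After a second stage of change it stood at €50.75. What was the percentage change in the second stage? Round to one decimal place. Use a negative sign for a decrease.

After the first stage: €88.98 × 0.97 = €86.3106.
Second-stage multiplier: €50.75 ÷ €86.3106 ≈ 0.58799.
That is a change of -41.2%.

-41.2%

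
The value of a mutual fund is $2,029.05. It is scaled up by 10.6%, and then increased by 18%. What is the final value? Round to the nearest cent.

$2,648.07

10.6% increase: $2,029.05 × 1.106 = $2244.1293.
After the 18% increase: $2244.1293 × 1.18 = $2648.072574 ≈ $2,648.07.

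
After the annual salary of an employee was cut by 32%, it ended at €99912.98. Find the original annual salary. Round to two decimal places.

The overall multiplier applied was 0.68.
So the original annual salary was €99912.98 ÷ 0.68 ≈ €146930.85.

€146930.85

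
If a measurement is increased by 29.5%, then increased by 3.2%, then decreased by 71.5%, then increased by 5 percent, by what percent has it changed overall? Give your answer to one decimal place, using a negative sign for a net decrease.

-60.0%

The combined multiplier is 1.295 × 1.032 × 0.285 × 1.05 = 0.39992967.
That corresponds to a decrease of 60.0%.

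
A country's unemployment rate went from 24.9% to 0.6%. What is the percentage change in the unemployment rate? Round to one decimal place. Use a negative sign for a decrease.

The change is 0.6 − 24.9 = -24.3 percentage points.
Relative to the original 24.9%, that is -24.3 ÷ 24.9 ≈ -97.6%.

-97.6%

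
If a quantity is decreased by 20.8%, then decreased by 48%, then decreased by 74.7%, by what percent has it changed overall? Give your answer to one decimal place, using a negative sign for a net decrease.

The combined multiplier is 0.792 × 0.52 × 0.253 = 0.10419552.
That corresponds to a decrease of 89.6%.

-89.6%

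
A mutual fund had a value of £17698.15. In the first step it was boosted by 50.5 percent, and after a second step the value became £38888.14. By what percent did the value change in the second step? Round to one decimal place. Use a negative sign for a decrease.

After the first step: £17698.15 × 1.505 = £26635.71575.
Second-step multiplier: £38888.14 ÷ £26635.71575 ≈ 1.46.
That is a change of 46.0%.

46.0%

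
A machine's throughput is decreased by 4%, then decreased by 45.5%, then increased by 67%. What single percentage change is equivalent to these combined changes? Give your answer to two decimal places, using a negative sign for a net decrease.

-12.63%

A 4% decrease multiplies by 0.96.
Then a 45.5% decrease: 0.96 × 0.545 = 0.5232.
Then a 67% increase: 0.5232 × 1.67 = 0.873744.
Overall factor 0.873744, i.e. -12.63%.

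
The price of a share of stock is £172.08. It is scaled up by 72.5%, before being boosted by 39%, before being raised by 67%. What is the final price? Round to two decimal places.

Each change multiplies by a factor: 1.725 × 1.39 × 1.67 = 4.0042425.
£172.08 × 4.0042425 = £689.0500494 ≈ £689.05.

£689.05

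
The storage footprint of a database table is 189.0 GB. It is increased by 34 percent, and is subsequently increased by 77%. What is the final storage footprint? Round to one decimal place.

448.3 GB

Each change multiplies by a factor: 1.34 × 1.77 = 2.3718.
189.0 × 2.3718 = 448.2702 ≈ 448.3.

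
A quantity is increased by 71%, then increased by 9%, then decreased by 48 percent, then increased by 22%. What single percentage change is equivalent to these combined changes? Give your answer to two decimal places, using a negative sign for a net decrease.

A 71% increase multiplies by 1.71.
Then a 9% increase: 1.71 × 1.09 = 1.8639.
Then a 48% decrease: 1.8639 × 0.52 = 0.969228.
Then a 22% increase: 0.969228 × 1.22 = 1.18245816.
Overall factor 1.18245816, i.e. 18.25%.

18.25%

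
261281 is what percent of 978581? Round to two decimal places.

26.70%

261281 ÷ 978581 ≈ 26.70%.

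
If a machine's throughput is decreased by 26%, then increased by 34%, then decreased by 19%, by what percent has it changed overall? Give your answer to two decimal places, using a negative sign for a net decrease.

-19.68%

The combined multiplier is 0.74 × 1.34 × 0.81 = 0.803196.
That corresponds to a decrease of 19.68%.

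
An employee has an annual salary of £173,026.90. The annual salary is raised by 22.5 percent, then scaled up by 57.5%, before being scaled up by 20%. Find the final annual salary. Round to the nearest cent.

After the 22.5% increase: £173,026.90 × 1.225 = £211957.9525.
After the 57.5% increase: £211957.9525 × 1.575 = £333833.7751875.
After the 20% increase: £333833.7751875 × 1.2 = £400600.530225 ≈ £400,600.53.

£400,600.53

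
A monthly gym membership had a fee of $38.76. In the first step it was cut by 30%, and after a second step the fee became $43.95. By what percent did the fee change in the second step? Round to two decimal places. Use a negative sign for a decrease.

After the first step: $38.76 × 0.7 = $27.132.
Second-step multiplier: $43.95 ÷ $27.132 ≈ 1.619858.
That is a change of 61.99%.

61.99%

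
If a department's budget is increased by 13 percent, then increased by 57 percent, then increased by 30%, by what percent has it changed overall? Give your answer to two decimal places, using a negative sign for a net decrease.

130.63%

The combined multiplier is 1.13 × 1.57 × 1.3 = 2.30633.
That corresponds to an increase of 130.63%.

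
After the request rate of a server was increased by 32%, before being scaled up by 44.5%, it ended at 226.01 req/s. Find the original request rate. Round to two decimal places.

118.49 req/s

Undoing the 44.5% increase: 226.01 ÷ 1.445 ≈ 156.408304.
Undoing the 32% increase: 156.408304 ÷ 1.32 ≈ 118.49 req/s.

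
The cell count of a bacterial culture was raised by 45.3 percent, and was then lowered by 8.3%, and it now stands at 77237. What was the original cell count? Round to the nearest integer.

57968

The overall multiplier applied was 1.453 × 0.917 = 1.332401.
So the original cell count was 77237 ÷ 1.332401 ≈ 57968.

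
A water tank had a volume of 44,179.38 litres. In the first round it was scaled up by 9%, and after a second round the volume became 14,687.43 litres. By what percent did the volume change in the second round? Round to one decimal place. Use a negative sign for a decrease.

After the first round: 44,179.38 × 1.09 = 48155.5242.
Second-round multiplier: 14,687.43 ÷ 48155.5242 ≈ 0.305.
That is a change of -69.5%.

-69.5%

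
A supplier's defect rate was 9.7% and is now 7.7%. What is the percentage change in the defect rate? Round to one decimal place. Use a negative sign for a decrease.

The change is 7.7 − 9.7 = -2.0 percentage points.
Relative to the original 9.7%, that is -2.0 ÷ 9.7 ≈ -20.6%.

-20.6%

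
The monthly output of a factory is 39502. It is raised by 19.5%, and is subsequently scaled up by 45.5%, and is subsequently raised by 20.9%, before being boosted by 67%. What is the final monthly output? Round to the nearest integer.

After the 19.5% increase: 39502 × 1.195 = 47204.89.
Apply the 45.5% increase: 47204.89 × 1.455 = 68683.11495.
Apply the 20.9% increase: 68683.11495 × 1.209 = 83037.88597455.
Apply the 67% increase: 83037.88597455 × 1.67 = 138673.2695774985 ≈ 138673.

138673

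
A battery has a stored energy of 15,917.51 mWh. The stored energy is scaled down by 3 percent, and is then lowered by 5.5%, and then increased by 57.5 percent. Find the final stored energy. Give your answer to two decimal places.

After the 3% decrease: 15,917.51 × 0.97 = 15439.9847.
After the 5.5% decrease: 15439.9847 × 0.945 = 14590.7855415.
Apply the 57.5% increase: 14590.7855415 × 1.575 = 22980.4872278625 ≈ 22,980.49.

22,980.49 mWh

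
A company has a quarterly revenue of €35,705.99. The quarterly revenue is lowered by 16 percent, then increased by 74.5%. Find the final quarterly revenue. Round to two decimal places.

€52,337.84

Each change multiplies by a factor: 0.84 × 1.745 = 1.4658.
€35,705.99 × 1.4658 = €52337.840142 ≈ €52,337.84.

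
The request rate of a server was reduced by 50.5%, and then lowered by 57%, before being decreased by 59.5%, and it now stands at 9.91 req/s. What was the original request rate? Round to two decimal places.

Undoing the 59.5% decrease: 9.91 ÷ 0.405 ≈ 24.469136.
Undoing the 57% decrease: 24.469136 ÷ 0.43 ≈ 56.904967.
Undoing the 50.5% decrease: 56.904967 ÷ 0.495 ≈ 114.96 req/s.

114.96 req/s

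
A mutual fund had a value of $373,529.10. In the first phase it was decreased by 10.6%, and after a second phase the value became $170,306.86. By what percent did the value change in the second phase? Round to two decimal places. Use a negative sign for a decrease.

After the first phase: $373,529.10 × 0.894 = $333935.0154.
Second-phase multiplier: $170,306.86 ÷ $333935.0154 ≈ 0.51.
That is a change of -49.00%.

-49.00%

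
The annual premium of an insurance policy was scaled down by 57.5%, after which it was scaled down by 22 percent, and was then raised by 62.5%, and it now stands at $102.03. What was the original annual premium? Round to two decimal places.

Undoing the 62.5% increase: $102.03 ÷ 1.625 ≈ $62.787692.
Undoing the 22% decrease: $62.787692 ÷ 0.78 ≈ $80.497041.
Undoing the 57.5% decrease: $80.497041 ÷ 0.425 ≈ $189.40.

$189.40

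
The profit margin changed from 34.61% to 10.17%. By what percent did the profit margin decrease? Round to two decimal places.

70.62%

The change is 10.17 − 34.61 = -24.44 percentage points.
Relative to the original 34.61%, that is -24.44 ÷ 34.61 ≈ -70.62%.
So the profit margin fell by 70.62%.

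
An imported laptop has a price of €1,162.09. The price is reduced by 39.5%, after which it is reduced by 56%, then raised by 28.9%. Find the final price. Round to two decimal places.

€398.75

Each change multiplies by a factor: 0.605 × 0.44 × 1.289 = 0.3431318.
€1,162.09 × 0.3431318 = €398.750033462 ≈ €398.75.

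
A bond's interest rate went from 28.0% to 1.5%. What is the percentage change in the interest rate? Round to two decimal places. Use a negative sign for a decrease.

The change is 1.5 − 28.0 = -26.5 percentage points.
Relative to the original 28.0%, that is -26.5 ÷ 28.0 ≈ -94.64%.

-94.64%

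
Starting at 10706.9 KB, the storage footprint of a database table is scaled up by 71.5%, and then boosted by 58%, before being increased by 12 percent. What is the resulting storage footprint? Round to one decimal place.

32494.0 KB

Apply the 71.5% increase: 10706.9 × 1.715 = 18362.3335.
58% increase: 18362.3335 × 1.58 = 29012.48693.
Apply the 12% increase: 29012.48693 × 1.12 = 32493.9853616 ≈ 32494.0.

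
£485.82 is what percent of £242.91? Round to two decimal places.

£485.82 ÷ £242.91 = 200.00%.

200.00%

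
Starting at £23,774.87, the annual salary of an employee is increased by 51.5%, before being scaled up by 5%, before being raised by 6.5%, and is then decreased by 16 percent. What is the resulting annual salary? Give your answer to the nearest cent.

£33,833.66

51.5% increase: £23,774.87 × 1.515 = £36018.92805.
Apply the 5% increase: £36018.92805 × 1.05 = £37819.8744525.
6.5% increase: £37819.8744525 × 1.065 = £40278.1662919125.
16% decrease: £40278.1662919125 × 0.84 = £33833.6596852065 ≈ £33,833.66.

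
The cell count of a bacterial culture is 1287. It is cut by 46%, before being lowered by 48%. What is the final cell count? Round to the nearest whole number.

361

Apply the 46% decrease: 1287 × 0.54 = 694.98.
48% decrease: 694.98 × 0.52 = 361.3896 ≈ 361.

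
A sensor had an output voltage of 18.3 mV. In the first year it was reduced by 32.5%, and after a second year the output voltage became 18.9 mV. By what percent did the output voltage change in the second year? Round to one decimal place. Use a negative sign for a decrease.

53.0%

After the first year: 18.3 × 0.675 = 12.3525.
Second-year multiplier: 18.9 ÷ 12.3525 ≈ 1.53005.
That is a change of 53.0%.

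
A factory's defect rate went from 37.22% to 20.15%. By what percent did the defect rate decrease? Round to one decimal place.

The change is 20.15 − 37.22 = -17.07 percentage points.
Relative to the original 37.22%, that is -17.07 ÷ 37.22 ≈ -45.9%.
So the defect rate fell by 45.9%.

45.9%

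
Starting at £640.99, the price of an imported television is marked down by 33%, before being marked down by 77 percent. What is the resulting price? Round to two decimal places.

£98.78

Each change multiplies by a factor: 0.67 × 0.23 = 0.1541.
£640.99 × 0.1541 = £98.776559 ≈ £98.78.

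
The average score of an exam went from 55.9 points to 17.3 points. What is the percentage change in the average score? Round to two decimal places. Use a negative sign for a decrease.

-69.05%

Change: 17.3 − 55.9 = -38.6.
Relative to the original: -38.6 ÷ 55.9 ≈ -69.05%.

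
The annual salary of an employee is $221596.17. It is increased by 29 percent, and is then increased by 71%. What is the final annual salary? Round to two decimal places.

$488818.99

Apply the 29% increase: $221596.17 × 1.29 = $285859.0593.
Apply the 71% increase: $285859.0593 × 1.71 = $488818.991403 ≈ $488818.99.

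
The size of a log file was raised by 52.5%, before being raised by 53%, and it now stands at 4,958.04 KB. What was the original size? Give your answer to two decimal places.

The overall multiplier applied was 1.525 × 1.53 = 2.33325.
So the original size was 4,958.04 ÷ 2.33325 ≈ 2,124.95 KB.

2,124.95 KB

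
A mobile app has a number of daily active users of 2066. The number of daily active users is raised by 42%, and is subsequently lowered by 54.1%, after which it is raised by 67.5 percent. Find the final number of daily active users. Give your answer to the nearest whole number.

2256

Each change multiplies by a factor: 1.42 × 0.459 × 1.675 = 1.0917315.
2066 × 1.0917315 = 2255.517279 ≈ 2256.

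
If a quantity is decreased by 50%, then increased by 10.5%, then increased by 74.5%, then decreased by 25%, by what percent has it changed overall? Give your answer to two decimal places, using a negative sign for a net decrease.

-27.69%

The combined multiplier is 0.5 × 1.105 × 1.745 × 0.75 = 0.723084375.
That corresponds to a decrease of 27.69%.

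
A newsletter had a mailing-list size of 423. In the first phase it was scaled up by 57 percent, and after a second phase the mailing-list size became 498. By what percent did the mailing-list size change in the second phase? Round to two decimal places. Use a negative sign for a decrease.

After the first phase: 423 × 1.57 = 664.11.
Second-phase multiplier: 498 ÷ 664.11 ≈ 0.749876.
That is a change of -25.01%.

-25.01%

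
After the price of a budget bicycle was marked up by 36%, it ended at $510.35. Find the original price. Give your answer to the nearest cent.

$375.26

The overall multiplier applied was 1.36.
So the original price was $510.35 ÷ 1.36 ≈ $375.26.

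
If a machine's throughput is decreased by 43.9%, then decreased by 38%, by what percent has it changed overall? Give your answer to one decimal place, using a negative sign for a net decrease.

A 43.9% decrease multiplies by 0.561.
Then a 38% decrease: 0.561 × 0.62 = 0.34782.
Overall factor 0.34782, i.e. -65.2%.

-65.2%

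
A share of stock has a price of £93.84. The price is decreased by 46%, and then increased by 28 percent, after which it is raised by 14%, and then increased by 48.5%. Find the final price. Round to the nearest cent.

Each change multiplies by a factor: 0.54 × 1.28 × 1.14 × 1.485 = 1.17013248.
£93.84 × 1.17013248 = £109.8052319232 ≈ £109.81.

£109.81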